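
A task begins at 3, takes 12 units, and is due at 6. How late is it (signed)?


Completion = 3 + 12 = 15
Lateness = C - d = 15 - 6
= 9


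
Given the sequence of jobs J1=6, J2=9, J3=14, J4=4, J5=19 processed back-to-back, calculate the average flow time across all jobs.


Completion times:
  J1: completes at 6
  J2: completes at 15
  J3: completes at 29
  J4: completes at 33
  J5: completes at 52
Sum = 135
Average = 135/5
= 27.00


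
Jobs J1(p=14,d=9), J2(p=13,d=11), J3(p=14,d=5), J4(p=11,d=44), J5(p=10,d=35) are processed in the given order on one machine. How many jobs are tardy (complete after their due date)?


Completion vs due date:
  J1: C=14, d=9 → TARDY
  J2: C=27, d=11 → TARDY
  J3: C=41, d=5 → TARDY
  J4: C=52, d=44 → TARDY
  J5: C=62, d=35 → TARDY
Tardy jobs: J1, J2, J3, J4, J5
Count = 5


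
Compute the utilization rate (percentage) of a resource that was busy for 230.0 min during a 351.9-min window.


Utilization = busy / total × 100
= 230.0 / 351.9 × 100
= 65.4%


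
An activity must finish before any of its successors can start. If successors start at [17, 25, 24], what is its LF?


LF = min of all successor start times
Successors start at: [17, 25, 24]
LF = min(17, 25, 24)
= 17


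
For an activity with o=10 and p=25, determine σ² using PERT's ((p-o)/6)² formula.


σ² = ((p - o) / 6)² = (p - o)² / 36
= (25 - 10)² / 36
= 15² / 36
= 225 / 36
= 6.2500


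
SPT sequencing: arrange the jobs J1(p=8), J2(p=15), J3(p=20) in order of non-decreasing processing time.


SPT: sort by shortest processing time
  J1: p=8
  J2: p=15
  J3: p=20
Order: J1 → J2 → J3


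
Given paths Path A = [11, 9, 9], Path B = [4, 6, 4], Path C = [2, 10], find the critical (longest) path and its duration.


Path A: 11 + 9 + 9 = 29
Path B: 4 + 6 + 4 = 14
Path C: 2 + 10 = 12
Critical path = longest = max(29, 14, 12)
= 29 (Path A)


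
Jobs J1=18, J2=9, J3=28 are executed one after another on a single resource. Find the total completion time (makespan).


Sequential makespan: sum all processing times
= 18 + 9 + 28
= 55 time units


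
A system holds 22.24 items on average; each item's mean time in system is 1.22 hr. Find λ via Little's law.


Little's law: L = λW → λ = L / W
= 22.24 / 1.22
= 18.23 per hour


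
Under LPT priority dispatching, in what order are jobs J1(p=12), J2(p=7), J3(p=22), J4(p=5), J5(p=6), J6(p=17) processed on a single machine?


LPT: sort by longest processing time first
  J3: p=22
  J6: p=17
  J1: p=12
  J2: p=7
  J5: p=6
  J4: p=5
Order: J3 → J6 → J1 → J2 → J5 → J4


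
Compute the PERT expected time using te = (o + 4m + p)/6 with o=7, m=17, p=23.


te = (o + 4m + p) / 6
= (7 + 4×17 + 23) / 6
= (7 + 68 + 23) / 6
= 98 / 6
= 16.33


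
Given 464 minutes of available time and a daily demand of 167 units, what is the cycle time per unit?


Cycle time = available time / demand
= 464 / 167
= 2.78 min/unit


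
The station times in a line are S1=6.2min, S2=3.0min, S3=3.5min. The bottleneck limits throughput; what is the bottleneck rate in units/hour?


Bottleneck = longest station time
Station times: [6.2, 3.0, 3.5]
Max = 6.2 min
Rate = 60 / 6.2
= 9.68 units/hour (bottleneck: 6.2min)


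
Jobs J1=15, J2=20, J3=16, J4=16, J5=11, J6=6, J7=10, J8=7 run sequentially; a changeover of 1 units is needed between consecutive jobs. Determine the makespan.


Makespan = Σ processing + (n-1) × setup
= (15 + 20 + 16 + 16 + 11 + 6 + 10 + 7) + (8-1)×1
= 101 + 7
= 108 time units


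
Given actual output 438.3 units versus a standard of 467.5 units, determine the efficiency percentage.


Efficiency = (actual / standard) × 100
= (438.3 / 467.5) × 100
= 93.8%


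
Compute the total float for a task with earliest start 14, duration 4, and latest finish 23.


EF = ES + duration = 14 + 4 = 18
LS = LF - duration = 23 - 4 = 19
Total Float = LF - EF = 23 - 18
(or LS - ES = 19 - 14)
= 5


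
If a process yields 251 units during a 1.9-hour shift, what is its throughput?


Throughput = units / time
= 251 / 1.9
= 132.1 units/hour


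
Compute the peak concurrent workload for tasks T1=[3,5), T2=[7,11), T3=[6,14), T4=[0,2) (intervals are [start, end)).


Check each time point for overlaps:
  t=7: 2 tasks active (T2, T3)
Max concurrent = 2


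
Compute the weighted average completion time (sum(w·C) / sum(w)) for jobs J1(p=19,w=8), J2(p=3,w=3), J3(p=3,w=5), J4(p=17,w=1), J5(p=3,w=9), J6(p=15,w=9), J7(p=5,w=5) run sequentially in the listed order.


Completion times:
  J1: C=19, w×C=8×19=152
  J2: C=22, w×C=3×22=66
  J3: C=25, w×C=5×25=125
  J4: C=42, w×C=1×42=42
  J5: C=45, w×C=9×45=405
  J6: C=60, w×C=9×60=540
  J7: C=65, w×C=5×65=325
Sum w×C = 1655
Sum w = 40
Weighted avg = 1655/40
= 41.38


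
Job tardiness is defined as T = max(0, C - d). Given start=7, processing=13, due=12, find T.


Completion = start + processing = 7 + 13 = 20
Tardiness = max(0, C - d) = max(0, 20 - 12)
= max(0, 8)
= 8


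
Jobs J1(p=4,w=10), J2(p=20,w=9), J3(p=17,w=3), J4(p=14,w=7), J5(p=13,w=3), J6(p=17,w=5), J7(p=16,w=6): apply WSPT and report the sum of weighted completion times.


WSPT order (by p/w): J1 → J4 → J2 → J7 → J6 → J5 → J3
  J1: C=4, w·C=10×4=40
  J4: C=18, w·C=7×18=126
  J2: C=38, w·C=9×38=342
  J7: C=54, w·C=6×54=324
  J6: C=71, w·C=5×71=355
  J5: C=84, w·C=3×84=252
  J3: C=101, w·C=3×101=303
Σ w·C = 1742
= 1742


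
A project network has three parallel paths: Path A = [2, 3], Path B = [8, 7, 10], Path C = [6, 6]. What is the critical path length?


Path A: 2 + 3 = 5
Path B: 8 + 7 + 10 = 25
Path C: 6 + 6 = 12
Critical path = longest = max(5, 25, 12)
= 25 (Path B)


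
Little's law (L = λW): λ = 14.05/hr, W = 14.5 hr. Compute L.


Little's law: L = λ × W
= 14.05 × 14.5
= 203.73


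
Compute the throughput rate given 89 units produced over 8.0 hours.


Throughput = units / time
= 89 / 8.0
= 11.1 units/hour


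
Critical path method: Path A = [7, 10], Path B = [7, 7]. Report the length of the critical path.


Path A: 7 + 10 = 17
Path B: 7 + 7 = 14
Critical path = longest = max(17, 14)
= 17 (Path A)


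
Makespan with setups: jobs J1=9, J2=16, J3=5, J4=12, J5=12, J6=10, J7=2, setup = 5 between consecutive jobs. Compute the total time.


Makespan = Σ processing + (n-1) × setup
= (9 + 16 + 5 + 12 + 12 + 10 + 2) + (7-1)×5
= 66 + 30
= 96 time units


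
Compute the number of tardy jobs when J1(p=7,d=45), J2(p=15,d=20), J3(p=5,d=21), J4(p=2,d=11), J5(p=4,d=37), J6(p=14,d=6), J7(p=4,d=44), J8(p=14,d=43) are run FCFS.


Completion vs due date:
  J1: C=7, d=45 → on time
  J2: C=22, d=20 → TARDY
  J3: C=27, d=21 → TARDY
  J4: C=29, d=11 → TARDY
  J5: C=33, d=37 → on time
  J6: C=47, d=6 → TARDY
  J7: C=51, d=44 → TARDY
  J8: C=65, d=43 → TARDY
Tardy jobs: J2, J3, J4, J6, J7, J8
Count = 6


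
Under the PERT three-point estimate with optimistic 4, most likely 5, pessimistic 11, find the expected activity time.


te = (o + 4m + p) / 6
= (4 + 4×5 + 11) / 6
= (4 + 20 + 11) / 6
= 35 / 6
= 5.83


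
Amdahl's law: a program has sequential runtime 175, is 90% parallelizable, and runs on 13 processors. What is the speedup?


Amdahl's law: T_p = T × ((1-p) + p/N)
= 175 × ((1-0.9) + 0.9/13)
= 175 × (0.10 + 0.0692)
= 175 × 0.1692
= 29.62
Speedup = 175/29.62
= 5.91×


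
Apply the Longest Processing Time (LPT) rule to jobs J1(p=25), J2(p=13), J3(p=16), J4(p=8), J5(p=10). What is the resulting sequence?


LPT: sort by longest processing time first
  J1: p=25
  J3: p=16
  J2: p=13
  J5: p=10
  J4: p=8
Order: J1 → J3 → J2 → J5 → J4


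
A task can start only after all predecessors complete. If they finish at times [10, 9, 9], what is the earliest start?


ES = max of all predecessor completion times
Predecessors: [10, 9, 9]
ES = max(10, 9, 9)
= 10


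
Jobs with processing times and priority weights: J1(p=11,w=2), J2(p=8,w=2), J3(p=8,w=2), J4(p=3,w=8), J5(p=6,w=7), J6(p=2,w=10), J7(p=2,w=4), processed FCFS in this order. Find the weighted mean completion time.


Completion times:
  J1: C=11, w×C=2×11=22
  J2: C=19, w×C=2×19=38
  J3: C=27, w×C=2×27=54
  J4: C=30, w×C=8×30=240
  J5: C=36, w×C=7×36=252
  J6: C=38, w×C=10×38=380
  J7: C=40, w×C=4×40=160
Sum w×C = 1146
Sum w = 35
Weighted avg = 1146/35
= 32.74


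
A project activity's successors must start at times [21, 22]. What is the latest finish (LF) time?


LF = min of all successor start times
Successors start at: [21, 22]
LF = min(21, 22)
= 21


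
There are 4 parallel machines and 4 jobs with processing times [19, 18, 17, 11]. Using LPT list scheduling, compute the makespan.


Jobs (LPT sorted): [19, 18, 17, 11]
Machines: 4
  J=19 → Machine 1 (load: 0+19=19)
  J=18 → Machine 2 (load: 0+18=18)
  J=17 → Machine 3 (load: 0+17=17)
  J=11 → Machine 4 (load: 0+11=11)
Machine loads: [19, 18, 17, 11]
Makespan = max = 19 time units


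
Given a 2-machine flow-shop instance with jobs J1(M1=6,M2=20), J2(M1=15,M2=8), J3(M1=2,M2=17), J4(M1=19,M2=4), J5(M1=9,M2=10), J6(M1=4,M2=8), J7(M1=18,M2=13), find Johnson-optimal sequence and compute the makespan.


Johnson's rule:
Group 1 (M1≤M2, sort by M1): ['J3', 'J6', 'J1', 'J5']
Group 2 (M1>M2, sort desc M2): ['J7', 'J2', 'J4']
Sequence: J3 → J6 → J1 → J5 → J7 → J2 → J4
Makespan calculation:
  J3: M1 done=2, M2 done=19
  J6: M1 done=6, M2 done=27
  J1: M1 done=12, M2 done=47
  J5: M1 done=21, M2 done=57
  J7: M1 done=39, M2 done=70
  J2: M1 done=54, M2 done=78
  J4: M1 done=73, M2 done=82
= Sequence: J3 → J6 → J1 → J5 → J7 → J2 → J4, Makespan: 82


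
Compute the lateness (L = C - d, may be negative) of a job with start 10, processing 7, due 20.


Completion = 10 + 7 = 17
Lateness = C - d = 17 - 20
= -3


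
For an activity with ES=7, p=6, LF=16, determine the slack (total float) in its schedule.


EF = ES + duration = 7 + 6 = 13
LS = LF - duration = 16 - 6 = 10
Total Float = LF - EF = 16 - 13
(or LS - ES = 10 - 7)
= 3


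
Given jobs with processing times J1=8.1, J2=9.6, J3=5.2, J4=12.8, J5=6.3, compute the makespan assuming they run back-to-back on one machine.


Sequential makespan: sum all processing times
= 8.1 + 9.6 + 5.2 + 12.8 + 6.3
= 42.0 time units


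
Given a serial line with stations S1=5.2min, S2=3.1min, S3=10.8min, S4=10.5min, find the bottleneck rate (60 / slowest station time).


Bottleneck = longest station time
Station times: [5.2, 3.1, 10.8, 10.5]
Max = 10.8 min
Rate = 60 / 10.8
= 5.56 units/hour (bottleneck: 10.8min)


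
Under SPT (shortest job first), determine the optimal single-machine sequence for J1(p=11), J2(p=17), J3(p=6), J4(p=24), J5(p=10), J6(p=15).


SPT: sort by shortest processing time
  J3: p=6
  J5: p=10
  J1: p=11
  J6: p=15
  J2: p=17
  J4: p=24
Order: J3 → J5 → J1 → J6 → J2 → J4


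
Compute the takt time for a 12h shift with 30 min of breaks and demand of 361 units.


Available = 12×60 - 30 = 690 min
Takt time = 690 / 361
= 1.91 min/unit


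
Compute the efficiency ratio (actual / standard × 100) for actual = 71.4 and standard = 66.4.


Efficiency = (actual / standard) × 100
= (71.4 / 66.4) × 100
= 107.5%


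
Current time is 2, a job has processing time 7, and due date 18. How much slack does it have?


Slack = due - current_time - processing
= 18 - 2 - 7
= 9


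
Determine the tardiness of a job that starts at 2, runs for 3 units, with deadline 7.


Completion = start + processing = 2 + 3 = 5
Tardiness = max(0, C - d) = max(0, 5 - 7)
= max(0, -2)
= 0


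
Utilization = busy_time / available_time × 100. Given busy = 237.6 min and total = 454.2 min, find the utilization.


Utilization = busy / total × 100
= 237.6 / 454.2 × 100
= 52.3%


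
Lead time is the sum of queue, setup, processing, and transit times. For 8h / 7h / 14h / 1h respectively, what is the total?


Lead time = queue + setup + processing + transit
= 8 + 7 + 14 + 1
= 30 hours


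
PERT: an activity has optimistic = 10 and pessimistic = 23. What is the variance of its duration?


σ² = ((p - o) / 6)² = (p - o)² / 36
= (23 - 10)² / 36
= 13² / 36
= 169 / 36
= 4.6944


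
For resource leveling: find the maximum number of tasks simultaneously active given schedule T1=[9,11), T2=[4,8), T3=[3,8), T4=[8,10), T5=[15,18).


Check each time point for overlaps:
  t=4: 2 tasks active (T2, T3)
Max concurrent = 2


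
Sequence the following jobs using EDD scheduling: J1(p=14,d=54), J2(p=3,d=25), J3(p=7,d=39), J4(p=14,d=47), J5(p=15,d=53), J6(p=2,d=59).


EDD: sort by earliest due date
  J2: d=25, p=3
  J3: d=39, p=7
  J4: d=47, p=14
  J5: d=53, p=15
  J1: d=54, p=14
  J6: d=59, p=2
Order: J2 → J3 → J4 → J5 → J1 → J6


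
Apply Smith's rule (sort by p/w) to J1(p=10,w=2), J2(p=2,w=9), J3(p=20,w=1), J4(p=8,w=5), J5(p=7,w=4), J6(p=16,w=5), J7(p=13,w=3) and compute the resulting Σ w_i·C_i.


WSPT order (by p/w): J2 → J4 → J5 → J6 → J7 → J1 → J3
  J2: C=2, w·C=9×2=18
  J4: C=10, w·C=5×10=50
  J5: C=17, w·C=4×17=68
  J6: C=33, w·C=5×33=165
  J7: C=46, w·C=3×46=138
  J1: C=56, w·C=2×56=112
  J3: C=76, w·C=1×76=76
Σ w·C = 627
= 627


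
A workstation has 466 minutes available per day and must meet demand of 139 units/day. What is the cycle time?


Cycle time = available time / demand
= 466 / 139
= 3.35 min/unit


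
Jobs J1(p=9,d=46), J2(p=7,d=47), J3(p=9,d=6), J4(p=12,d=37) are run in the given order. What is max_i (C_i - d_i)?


Lateness per job (L = C - d):
  J1: C=9, d=46, L=-37
  J2: C=16, d=47, L=-31
  J3: C=25, d=6, L=19
  J4: C=37, d=37, L=0
Lmax = max(-37, -31, 19, 0)
= 19


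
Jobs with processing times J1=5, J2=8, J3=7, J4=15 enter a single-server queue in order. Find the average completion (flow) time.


Completion times:
  J1: completes at 5
  J2: completes at 13
  J3: completes at 20
  J4: completes at 35
Sum = 73
Average = 73/4
= 18.25


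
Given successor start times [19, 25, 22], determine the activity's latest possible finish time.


LF = min of all successor start times
Successors start at: [19, 25, 22]
LF = min(19, 25, 22)
= 19


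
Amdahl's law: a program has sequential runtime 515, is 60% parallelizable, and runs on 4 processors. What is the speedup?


Amdahl's law: T_p = T × ((1-p) + p/N)
= 515 × ((1-0.6) + 0.6/4)
= 515 × (0.40 + 0.1500)
= 515 × 0.5500
= 283.25
Speedup = 515/283.25
= 1.82×


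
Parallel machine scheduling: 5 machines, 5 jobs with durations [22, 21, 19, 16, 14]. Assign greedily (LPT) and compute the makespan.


Jobs (LPT sorted): [22, 21, 19, 16, 14]
Machines: 5
  J=22 → Machine 1 (load: 0+22=22)
  J=21 → Machine 2 (load: 0+21=21)
  J=19 → Machine 3 (load: 0+19=19)
  J=16 → Machine 4 (load: 0+16=16)
  J=14 → Machine 5 (load: 0+14=14)
Machine loads: [22, 21, 19, 16, 14]
Makespan = max = 22 time units


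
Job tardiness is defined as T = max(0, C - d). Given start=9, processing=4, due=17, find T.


Completion = start + processing = 9 + 4 = 13
Tardiness = max(0, C - d) = max(0, 13 - 17)
= max(0, -4)
= 0


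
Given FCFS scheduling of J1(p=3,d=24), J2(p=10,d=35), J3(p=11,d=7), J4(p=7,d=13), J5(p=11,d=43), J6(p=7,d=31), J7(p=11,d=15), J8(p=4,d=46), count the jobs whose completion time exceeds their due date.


Completion vs due date:
  J1: C=3, d=24 → on time
  J2: C=13, d=35 → on time
  J3: C=24, d=7 → TARDY
  J4: C=31, d=13 → TARDY
  J5: C=42, d=43 → on time
  J6: C=49, d=31 → TARDY
  J7: C=60, d=15 → TARDY
  J8: C=64, d=46 → TARDY
Tardy jobs: J3, J4, J6, J7, J8
Count = 5


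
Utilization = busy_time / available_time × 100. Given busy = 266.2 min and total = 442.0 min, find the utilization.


Utilization = busy / total × 100
= 266.2 / 442.0 × 100
= 60.2%


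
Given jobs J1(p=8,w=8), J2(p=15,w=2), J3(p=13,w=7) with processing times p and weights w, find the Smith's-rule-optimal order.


WSPT (Smith's rule): sort by p/w ascending
  J1: p/w = 8/8 = 1.000
  J3: p/w = 13/7 = 1.857
  J2: p/w = 15/2 = 7.500
Order: J1 → J3 → J2


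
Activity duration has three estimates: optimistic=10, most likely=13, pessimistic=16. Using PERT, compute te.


te = (o + 4m + p) / 6
= (10 + 4×13 + 16) / 6
= (10 + 52 + 16) / 6
= 78 / 6
= 13.00


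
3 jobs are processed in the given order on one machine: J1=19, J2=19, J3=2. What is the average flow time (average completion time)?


Completion times:
  J1: completes at 19
  J2: completes at 38
  J3: completes at 40
Sum = 97
Average = 97/3
= 32.33


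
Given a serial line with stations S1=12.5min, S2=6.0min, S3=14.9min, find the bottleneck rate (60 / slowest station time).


Bottleneck = longest station time
Station times: [12.5, 6.0, 14.9]
Max = 14.9 min
Rate = 60 / 14.9
= 4.03 units/hour (bottleneck: 14.9min)


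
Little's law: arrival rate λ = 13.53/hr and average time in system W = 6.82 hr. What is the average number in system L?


Little's law: L = λ × W
= 13.53 × 6.82
= 92.27


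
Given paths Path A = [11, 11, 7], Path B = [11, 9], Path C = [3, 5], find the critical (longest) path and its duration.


Path A: 11 + 11 + 7 = 29
Path B: 11 + 9 = 20
Path C: 3 + 5 = 8
Critical path = longest = max(29, 20, 8)
= 29 (Path A)


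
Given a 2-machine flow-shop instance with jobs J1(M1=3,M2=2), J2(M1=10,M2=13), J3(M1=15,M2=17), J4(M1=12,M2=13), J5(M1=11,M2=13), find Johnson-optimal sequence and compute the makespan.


Johnson's rule:
Group 1 (M1≤M2, sort by M1): ['J2', 'J5', 'J4', 'J3']
Group 2 (M1>M2, sort desc M2): ['J1']
Sequence: J2 → J5 → J4 → J3 → J1
Makespan calculation:
  J2: M1 done=10, M2 done=23
  J5: M1 done=21, M2 done=36
  J4: M1 done=33, M2 done=49
  J3: M1 done=48, M2 done=66
  J1: M1 done=51, M2 done=68
= Sequence: J2 → J5 → J4 → J3 → J1, Makespan: 68


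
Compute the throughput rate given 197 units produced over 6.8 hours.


Throughput = units / time
= 197 / 6.8
= 29.0 units/hour


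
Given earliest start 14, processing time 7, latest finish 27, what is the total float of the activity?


EF = ES + duration = 14 + 7 = 21
LS = LF - duration = 27 - 7 = 20
Total Float = LF - EF = 27 - 21
(or LS - ES = 20 - 14)
= 6


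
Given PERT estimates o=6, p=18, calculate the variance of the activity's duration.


σ² = ((p - o) / 6)² = (p - o)² / 36
= (18 - 6)² / 36
= 12² / 36
= 144 / 36
= 4.0000


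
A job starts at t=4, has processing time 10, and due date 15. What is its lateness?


Completion = 4 + 10 = 14
Lateness = C - d = 14 - 15
= -1


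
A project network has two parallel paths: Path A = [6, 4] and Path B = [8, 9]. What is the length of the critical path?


Path A: 6 + 4 = 10
Path B: 8 + 9 = 17
Critical path = longest = max(10, 17)
= 17 (Path B)


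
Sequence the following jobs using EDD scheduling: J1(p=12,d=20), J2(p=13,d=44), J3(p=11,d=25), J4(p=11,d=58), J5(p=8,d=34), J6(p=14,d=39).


EDD: sort by earliest due date
  J1: d=20, p=12
  J3: d=25, p=11
  J5: d=34, p=8
  J6: d=39, p=14
  J2: d=44, p=13
  J4: d=58, p=11
Order: J1 → J3 → J5 → J6 → J2 → J4


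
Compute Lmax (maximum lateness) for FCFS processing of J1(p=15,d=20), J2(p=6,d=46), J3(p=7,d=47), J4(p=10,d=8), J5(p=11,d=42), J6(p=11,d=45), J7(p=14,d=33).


Lateness per job (L = C - d):
  J1: C=15, d=20, L=-5
  J2: C=21, d=46, L=-25
  J3: C=28, d=47, L=-19
  J4: C=38, d=8, L=30
  J5: C=49, d=42, L=7
  J6: C=60, d=45, L=15
  J7: C=74, d=33, L=41
Lmax = max(-5, -25, -19, 30, 7, 15, 41)
= 41


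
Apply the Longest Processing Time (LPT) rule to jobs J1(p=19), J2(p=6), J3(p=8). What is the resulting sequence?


LPT: sort by longest processing time first
  J1: p=19
  J3: p=8
  J2: p=6
Order: J1 → J3 → J2


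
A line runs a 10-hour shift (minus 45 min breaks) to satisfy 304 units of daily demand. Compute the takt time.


Available = 10×60 - 45 = 555 min
Takt time = 555 / 304
= 1.83 min/unit


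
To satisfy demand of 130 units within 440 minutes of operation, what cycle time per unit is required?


Cycle time = available time / demand
= 440 / 130
= 3.38 min/unit


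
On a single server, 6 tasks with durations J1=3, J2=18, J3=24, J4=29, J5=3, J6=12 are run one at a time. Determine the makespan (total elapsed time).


Sequential makespan: sum all processing times
= 3 + 18 + 24 + 29 + 3 + 12
= 89 time units


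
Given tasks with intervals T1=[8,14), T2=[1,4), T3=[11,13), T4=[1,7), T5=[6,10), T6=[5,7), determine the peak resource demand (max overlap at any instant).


Check each time point for overlaps:
  t=6: 3 tasks active (T4, T5, T6)
Max concurrent = 3


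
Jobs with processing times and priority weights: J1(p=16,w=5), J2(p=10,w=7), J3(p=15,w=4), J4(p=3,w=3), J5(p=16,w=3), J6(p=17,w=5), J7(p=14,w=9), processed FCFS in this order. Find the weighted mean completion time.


Completion times:
  J1: C=16, w×C=5×16=80
  J2: C=26, w×C=7×26=182
  J3: C=41, w×C=4×41=164
  J4: C=44, w×C=3×44=132
  J5: C=60, w×C=3×60=180
  J6: C=77, w×C=5×77=385
  J7: C=91, w×C=9×91=819
Sum w×C = 1942
Sum w = 36
Weighted avg = 1942/36
= 53.94


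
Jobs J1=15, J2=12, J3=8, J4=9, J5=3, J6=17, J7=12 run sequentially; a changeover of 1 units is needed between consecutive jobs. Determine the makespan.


Makespan = Σ processing + (n-1) × setup
= (15 + 12 + 8 + 9 + 3 + 17 + 12) + (7-1)×1
= 76 + 6
= 82 time units


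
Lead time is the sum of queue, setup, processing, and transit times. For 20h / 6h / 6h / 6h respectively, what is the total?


Lead time = queue + setup + processing + transit
= 20 + 6 + 6 + 6
= 38 hours


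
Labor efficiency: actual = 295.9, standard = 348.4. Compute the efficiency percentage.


Efficiency = (actual / standard) × 100
= (295.9 / 348.4) × 100
= 84.9%


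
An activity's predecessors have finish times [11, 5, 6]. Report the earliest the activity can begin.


ES = max of all predecessor completion times
Predecessors: [11, 5, 6]
ES = max(11, 5, 6)
= 11


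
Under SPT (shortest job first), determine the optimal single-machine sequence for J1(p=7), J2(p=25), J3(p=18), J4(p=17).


SPT: sort by shortest processing time
  J1: p=7
  J4: p=17
  J3: p=18
  J2: p=25
Order: J1 → J4 → J3 → J2


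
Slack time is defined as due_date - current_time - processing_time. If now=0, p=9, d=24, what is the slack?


Slack = due - current_time - processing
= 24 - 0 - 9
= 15


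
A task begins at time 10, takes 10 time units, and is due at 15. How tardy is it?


Completion = start + processing = 10 + 10 = 20
Tardiness = max(0, C - d) = max(0, 20 - 15)
= max(0, 5)
= 5


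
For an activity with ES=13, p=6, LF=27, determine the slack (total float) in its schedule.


EF = ES + duration = 13 + 6 = 19
LS = LF - duration = 27 - 6 = 21
Total Float = LF - EF = 27 - 19
(or LS - ES = 21 - 13)
= 8


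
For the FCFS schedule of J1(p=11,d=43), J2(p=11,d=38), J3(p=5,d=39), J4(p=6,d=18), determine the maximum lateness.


Lateness per job (L = C - d):
  J1: C=11, d=43, L=-32
  J2: C=22, d=38, L=-16
  J3: C=27, d=39, L=-12
  J4: C=33, d=18, L=15
Lmax = max(-32, -16, -12, 15)
= 15


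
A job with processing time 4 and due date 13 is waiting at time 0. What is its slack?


Slack = due - current_time - processing
= 13 - 0 - 4
= 9


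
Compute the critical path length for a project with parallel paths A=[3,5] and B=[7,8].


Path A: 3 + 5 = 8
Path B: 7 + 8 = 15
Critical path = longest = max(8, 15)
= 15 (Path B)


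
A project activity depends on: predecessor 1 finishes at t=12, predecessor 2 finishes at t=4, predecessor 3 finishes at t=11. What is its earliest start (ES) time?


ES = max of all predecessor completion times
Predecessors: [12, 4, 11]
ES = max(12, 4, 11)
= 12


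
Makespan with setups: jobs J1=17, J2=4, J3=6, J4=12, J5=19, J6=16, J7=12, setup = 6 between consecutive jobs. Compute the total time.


Makespan = Σ processing + (n-1) × setup
= (17 + 4 + 6 + 12 + 19 + 16 + 12) + (7-1)×6
= 86 + 36
= 122 time units


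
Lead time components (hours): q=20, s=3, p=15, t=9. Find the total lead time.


Lead time = queue + setup + processing + transit
= 20 + 3 + 15 + 9
= 47 hours


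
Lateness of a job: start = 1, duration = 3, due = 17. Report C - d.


Completion = 1 + 3 = 4
Lateness = C - d = 4 - 17
= -13


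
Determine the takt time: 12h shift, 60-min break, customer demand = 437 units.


Available = 12×60 - 60 = 660 min
Takt time = 660 / 437
= 1.51 min/unit


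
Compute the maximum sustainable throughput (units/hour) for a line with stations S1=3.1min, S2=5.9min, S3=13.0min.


Bottleneck = longest station time
Station times: [3.1, 5.9, 13.0]
Max = 13.0 min
Rate = 60 / 13.0
= 4.62 units/hour (bottleneck: 13.0min)


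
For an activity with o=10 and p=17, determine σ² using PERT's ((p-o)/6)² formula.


σ² = ((p - o) / 6)² = (p - o)² / 36
= (17 - 10)² / 36
= 7² / 36
= 49 / 36
= 1.3611


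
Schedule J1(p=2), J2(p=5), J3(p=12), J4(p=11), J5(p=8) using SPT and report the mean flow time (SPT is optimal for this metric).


SPT order: J1 → J2 → J5 → J4 → J3
Completion times:
  J1: C=2
  J2: C=7
  J5: C=15
  J4: C=26
  J3: C=38
Sum = 88, n = 5
Mean flow = 88/5
= 17.60


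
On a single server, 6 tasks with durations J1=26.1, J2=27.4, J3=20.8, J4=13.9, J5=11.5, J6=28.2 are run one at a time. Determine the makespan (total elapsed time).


Sequential makespan: sum all processing times
= 26.1 + 27.4 + 20.8 + 13.9 + 11.5 + 28.2
= 127.9 time units


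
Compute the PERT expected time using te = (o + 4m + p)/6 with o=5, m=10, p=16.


te = (o + 4m + p) / 6
= (5 + 4×10 + 16) / 6
= (5 + 40 + 16) / 6
= 61 / 6
= 10.17


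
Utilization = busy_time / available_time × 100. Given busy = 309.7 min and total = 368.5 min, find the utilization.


Utilization = busy / total × 100
= 309.7 / 368.5 × 100
= 84.0%


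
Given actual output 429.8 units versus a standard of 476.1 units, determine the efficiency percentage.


Efficiency = (actual / standard) × 100
= (429.8 / 476.1) × 100
= 90.3%


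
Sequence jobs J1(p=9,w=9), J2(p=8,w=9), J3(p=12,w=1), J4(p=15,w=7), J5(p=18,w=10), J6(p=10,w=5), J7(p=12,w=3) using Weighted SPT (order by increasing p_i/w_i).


WSPT (Smith's rule): sort by p/w ascending
  J2: p/w = 8/9 = 0.889
  J1: p/w = 9/9 = 1.000
  J5: p/w = 18/10 = 1.800
  J6: p/w = 10/5 = 2.000
  J4: p/w = 15/7 = 2.143
  J7: p/w = 12/3 = 4.000
  J3: p/w = 12/1 = 12.000
Order: J2 → J1 → J5 → J6 → J4 → J7 → J3


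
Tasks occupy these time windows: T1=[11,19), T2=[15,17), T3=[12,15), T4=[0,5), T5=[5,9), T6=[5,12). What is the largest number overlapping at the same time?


Check each time point for overlaps:
  t=5: 2 tasks active (T5, T6)
Max concurrent = 2


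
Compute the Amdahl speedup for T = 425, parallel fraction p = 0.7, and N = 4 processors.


Amdahl's law: T_p = T × ((1-p) + p/N)
= 425 × ((1-0.7) + 0.7/4)
= 425 × (0.30 + 0.1750)
= 425 × 0.4750
= 201.88
Speedup = 425/201.88
= 2.11×


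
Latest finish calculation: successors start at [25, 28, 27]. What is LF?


LF = min of all successor start times
Successors start at: [25, 28, 27]
LF = min(25, 28, 27)
= 25


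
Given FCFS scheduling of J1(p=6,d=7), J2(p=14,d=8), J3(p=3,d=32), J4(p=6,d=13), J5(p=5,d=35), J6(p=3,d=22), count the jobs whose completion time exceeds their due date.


Completion vs due date:
  J1: C=6, d=7 → on time
  J2: C=20, d=8 → TARDY
  J3: C=23, d=32 → on time
  J4: C=29, d=13 → TARDY
  J5: C=34, d=35 → on time
  J6: C=37, d=22 → TARDY
Tardy jobs: J2, J4, J6
Count = 3


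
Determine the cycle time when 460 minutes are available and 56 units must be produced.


Cycle time = available time / demand
= 460 / 56
= 8.21 min/unit


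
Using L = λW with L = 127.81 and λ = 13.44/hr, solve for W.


Little's law: L = λW → W = L / λ
= 127.81 / 13.44
= 9.51 hours


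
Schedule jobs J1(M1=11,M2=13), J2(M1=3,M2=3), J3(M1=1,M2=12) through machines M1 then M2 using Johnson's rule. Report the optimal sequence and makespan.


Johnson's rule:
Group 1 (M1≤M2, sort by M1): ['J3', 'J2', 'J1']
Group 2 (M1>M2, sort desc M2): []
Sequence: J3 → J2 → J1
Makespan calculation:
  J3: M1 done=1, M2 done=13
  J2: M1 done=4, M2 done=16
  J1: M1 done=15, M2 done=29
= Sequence: J3 → J2 → J1, Makespan: 29


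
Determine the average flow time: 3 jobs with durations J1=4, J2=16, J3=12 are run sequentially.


Completion times:
  J1: completes at 4
  J2: completes at 20
  J3: completes at 32
Sum = 56
Average = 56/3
= 18.67


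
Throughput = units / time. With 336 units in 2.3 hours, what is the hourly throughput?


Throughput = units / time
= 336 / 2.3
= 146.1 units/hour


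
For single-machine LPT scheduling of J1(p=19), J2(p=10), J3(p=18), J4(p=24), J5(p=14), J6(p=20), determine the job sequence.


LPT: sort by longest processing time first
  J4: p=24
  J6: p=20
  J1: p=19
  J3: p=18
  J5: p=14
  J2: p=10
Order: J4 → J6 → J1 → J3 → J5 → J2


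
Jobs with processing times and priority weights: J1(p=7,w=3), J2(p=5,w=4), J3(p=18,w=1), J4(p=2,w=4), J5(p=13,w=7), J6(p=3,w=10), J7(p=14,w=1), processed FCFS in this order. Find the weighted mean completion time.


Completion times:
  J1: C=7, w×C=3×7=21
  J2: C=12, w×C=4×12=48
  J3: C=30, w×C=1×30=30
  J4: C=32, w×C=4×32=128
  J5: C=45, w×C=7×45=315
  J6: C=48, w×C=10×48=480
  J7: C=62, w×C=1×62=62
Sum w×C = 1084
Sum w = 30
Weighted avg = 1084/30
= 36.13


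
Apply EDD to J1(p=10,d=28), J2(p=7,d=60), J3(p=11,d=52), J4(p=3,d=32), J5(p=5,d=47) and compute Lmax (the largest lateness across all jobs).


EDD order: J1 → J4 → J5 → J3 → J2
Completion and lateness:
  J1: C=10, d=28, L=10-28=-18
  J4: C=13, d=32, L=13-32=-19
  J5: C=18, d=47, L=18-47=-29
  J3: C=29, d=52, L=29-52=-23
  J2: C=36, d=60, L=36-60=-24
Lmax = max(-18, -19, -29, -23, -24)
= -18


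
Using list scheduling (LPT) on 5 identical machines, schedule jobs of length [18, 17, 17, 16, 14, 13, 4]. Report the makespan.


Jobs (LPT sorted): [18, 17, 17, 16, 14, 13, 4]
Machines: 5
  J=18 → Machine 1 (load: 0+18=18)
  J=17 → Machine 2 (load: 0+17=17)
  J=17 → Machine 3 (load: 0+17=17)
  J=16 → Machine 4 (load: 0+16=16)
  J=14 → Machine 5 (load: 0+14=14)
  J=13 → Machine 5 (load: 14+13=27)
  J=4 → Machine 4 (load: 16+4=20)
Machine loads: [18, 17, 17, 20, 27]
Makespan = max = 27 time units


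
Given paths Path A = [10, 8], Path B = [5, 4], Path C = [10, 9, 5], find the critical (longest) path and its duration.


Path A: 10 + 8 = 18
Path B: 5 + 4 = 9
Path C: 10 + 9 + 5 = 24
Critical path = longest = max(18, 9, 24)
= 24 (Path C)


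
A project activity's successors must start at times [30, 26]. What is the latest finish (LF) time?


LF = min of all successor start times
Successors start at: [30, 26]
LF = min(30, 26)
= 26


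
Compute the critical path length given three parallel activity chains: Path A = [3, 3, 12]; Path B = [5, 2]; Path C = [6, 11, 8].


Path A: 3 + 3 + 12 = 18
Path B: 5 + 2 = 7
Path C: 6 + 11 + 8 = 25
Critical path = longest = max(18, 7, 25)
= 25 (Path C)


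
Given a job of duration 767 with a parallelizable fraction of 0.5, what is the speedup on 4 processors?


Amdahl's law: T_p = T × ((1-p) + p/N)
= 767 × ((1-0.5) + 0.5/4)
= 767 × (0.50 + 0.1250)
= 767 × 0.6250
= 479.38
Speedup = 767/479.38
= 1.60×


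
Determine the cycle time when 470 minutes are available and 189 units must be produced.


Cycle time = available time / demand
= 470 / 189
= 2.49 min/unit


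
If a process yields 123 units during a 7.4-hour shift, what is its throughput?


Throughput = units / time
= 123 / 7.4
= 16.6 units/hour


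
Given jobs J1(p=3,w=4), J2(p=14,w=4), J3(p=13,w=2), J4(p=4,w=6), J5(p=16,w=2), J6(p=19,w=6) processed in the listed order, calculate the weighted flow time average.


Completion times:
  J1: C=3, w×C=4×3=12
  J2: C=17, w×C=4×17=68
  J3: C=30, w×C=2×30=60
  J4: C=34, w×C=6×34=204
  J5: C=50, w×C=2×50=100
  J6: C=69, w×C=6×69=414
Sum w×C = 858
Sum w = 24
Weighted avg = 858/24
= 35.75


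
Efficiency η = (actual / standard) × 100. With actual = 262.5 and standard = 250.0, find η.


Efficiency = (actual / standard) × 100
= (262.5 / 250.0) × 100
= 105.0%


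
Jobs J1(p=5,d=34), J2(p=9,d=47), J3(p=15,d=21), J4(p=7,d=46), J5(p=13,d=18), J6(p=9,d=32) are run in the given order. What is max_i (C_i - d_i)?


Lateness per job (L = C - d):
  J1: C=5, d=34, L=-29
  J2: C=14, d=47, L=-33
  J3: C=29, d=21, L=8
  J4: C=36, d=46, L=-10
  J5: C=49, d=18, L=31
  J6: C=58, d=32, L=26
Lmax = max(-29, -33, 8, -10, 31, 26)
= 31


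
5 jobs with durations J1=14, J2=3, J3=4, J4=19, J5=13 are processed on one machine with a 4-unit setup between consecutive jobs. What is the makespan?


Makespan = Σ processing + (n-1) × setup
= (14 + 3 + 4 + 19 + 13) + (5-1)×4
= 53 + 16
= 69 time units


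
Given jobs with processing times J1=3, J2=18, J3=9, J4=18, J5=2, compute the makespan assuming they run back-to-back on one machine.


Sequential makespan: sum all processing times
= 3 + 18 + 9 + 18 + 2
= 50 time units


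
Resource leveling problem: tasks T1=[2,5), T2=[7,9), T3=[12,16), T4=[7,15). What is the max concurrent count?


Check each time point for overlaps:
  t=7: 2 tasks active (T2, T4)
Max concurrent = 2


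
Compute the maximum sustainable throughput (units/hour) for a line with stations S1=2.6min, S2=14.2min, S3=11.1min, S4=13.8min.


Bottleneck = longest station time
Station times: [2.6, 14.2, 11.1, 13.8]
Max = 14.2 min
Rate = 60 / 14.2
= 4.23 units/hour (bottleneck: 14.2min)


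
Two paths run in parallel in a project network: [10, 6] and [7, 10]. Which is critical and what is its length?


Path A: 10 + 6 = 16
Path B: 7 + 10 = 17
Critical path = longest = max(16, 17)
= 17 (Path B)


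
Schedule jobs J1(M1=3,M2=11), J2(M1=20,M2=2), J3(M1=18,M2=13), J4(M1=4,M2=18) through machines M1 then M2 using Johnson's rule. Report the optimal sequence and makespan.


Johnson's rule:
Group 1 (M1≤M2, sort by M1): ['J1', 'J4']
Group 2 (M1>M2, sort desc M2): ['J3', 'J2']
Sequence: J1 → J4 → J3 → J2
Makespan calculation:
  J1: M1 done=3, M2 done=14
  J4: M1 done=7, M2 done=32
  J3: M1 done=25, M2 done=45
  J2: M1 done=45, M2 done=47
= Sequence: J1 → J4 → J3 → J2, Makespan: 47


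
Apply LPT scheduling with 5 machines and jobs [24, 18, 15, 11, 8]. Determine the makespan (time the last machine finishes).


Jobs (LPT sorted): [24, 18, 15, 11, 8]
Machines: 5
  J=24 → Machine 1 (load: 0+24=24)
  J=18 → Machine 2 (load: 0+18=18)
  J=15 → Machine 3 (load: 0+15=15)
  J=11 → Machine 4 (load: 0+11=11)
  J=8 → Machine 5 (load: 0+8=8)
Machine loads: [24, 18, 15, 11, 8]
Makespan = max = 24 time units


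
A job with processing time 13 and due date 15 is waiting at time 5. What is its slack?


Slack = due - current_time - processing
= 15 - 5 - 13
= -3


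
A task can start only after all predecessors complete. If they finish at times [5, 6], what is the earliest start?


ES = max of all predecessor completion times
Predecessors: [5, 6]
ES = max(5, 6)
= 6


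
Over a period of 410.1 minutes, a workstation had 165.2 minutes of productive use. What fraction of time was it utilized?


Utilization = busy / total × 100
= 165.2 / 410.1 × 100
= 40.3%


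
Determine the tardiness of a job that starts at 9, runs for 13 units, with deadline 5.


Completion = start + processing = 9 + 13 = 22
Tardiness = max(0, C - d) = max(0, 22 - 5)
= max(0, 17)
= 17


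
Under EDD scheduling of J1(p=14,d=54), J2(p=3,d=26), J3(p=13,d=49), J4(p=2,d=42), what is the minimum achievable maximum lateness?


EDD order: J2 → J4 → J3 → J1
Completion and lateness:
  J2: C=3, d=26, L=3-26=-23
  J4: C=5, d=42, L=5-42=-37
  J3: C=18, d=49, L=18-49=-31
  J1: C=32, d=54, L=32-54=-22
Lmax = max(-23, -37, -31, -22)
= -22


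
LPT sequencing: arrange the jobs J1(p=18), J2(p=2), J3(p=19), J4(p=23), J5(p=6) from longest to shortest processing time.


LPT: sort by longest processing time first
  J4: p=23
  J3: p=19
  J1: p=18
  J5: p=6
  J2: p=2
Order: J4 → J3 → J1 → J5 → J2


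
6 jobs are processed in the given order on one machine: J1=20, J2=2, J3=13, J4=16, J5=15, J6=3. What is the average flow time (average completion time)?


Completion times:
  J1: completes at 20
  J2: completes at 22
  J3: completes at 35
  J4: completes at 51
  J5: completes at 66
  J6: completes at 69
Sum = 263
Average = 263/6
= 43.83


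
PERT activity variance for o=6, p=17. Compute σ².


σ² = ((p - o) / 6)² = (p - o)² / 36
= (17 - 6)² / 36
= 11² / 36
= 121 / 36
= 3.3611


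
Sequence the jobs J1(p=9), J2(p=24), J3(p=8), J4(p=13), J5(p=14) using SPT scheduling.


SPT: sort by shortest processing time
  J3: p=8
  J1: p=9
  J4: p=13
  J5: p=14
  J2: p=24
Order: J3 → J1 → J4 → J5 → J2


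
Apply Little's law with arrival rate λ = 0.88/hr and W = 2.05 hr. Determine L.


Little's law: L = λ × W
= 0.88 × 2.05
= 1.80


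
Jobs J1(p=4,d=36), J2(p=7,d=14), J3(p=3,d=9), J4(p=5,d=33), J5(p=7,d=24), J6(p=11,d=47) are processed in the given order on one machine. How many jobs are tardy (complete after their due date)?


Completion vs due date:
  J1: C=4, d=36 → on time
  J2: C=11, d=14 → on time
  J3: C=14, d=9 → TARDY
  J4: C=19, d=33 → on time
  J5: C=26, d=24 → TARDY
  J6: C=37, d=47 → on time
Tardy jobs: J3, J5
Count = 2


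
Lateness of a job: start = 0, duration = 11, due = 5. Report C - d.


Completion = 0 + 11 = 11
Lateness = C - d = 11 - 5
= 6


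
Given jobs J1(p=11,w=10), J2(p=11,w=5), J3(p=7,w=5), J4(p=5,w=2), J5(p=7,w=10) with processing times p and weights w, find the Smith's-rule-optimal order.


WSPT (Smith's rule): sort by p/w ascending
  J5: p/w = 7/10 = 0.700
  J1: p/w = 11/10 = 1.100
  J3: p/w = 7/5 = 1.400
  J2: p/w = 11/5 = 2.200
  J4: p/w = 5/2 = 2.500
Order: J5 → J1 → J3 → J2 → J4


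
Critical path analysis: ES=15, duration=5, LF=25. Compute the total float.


EF = ES + duration = 15 + 5 = 20
LS = LF - duration = 25 - 5 = 20
Total Float = LF - EF = 25 - 20
(or LS - ES = 20 - 15)
= 5


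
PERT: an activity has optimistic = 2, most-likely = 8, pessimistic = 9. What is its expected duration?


te = (o + 4m + p) / 6
= (2 + 4×8 + 9) / 6
= (2 + 32 + 9) / 6
= 43 / 6
= 7.17


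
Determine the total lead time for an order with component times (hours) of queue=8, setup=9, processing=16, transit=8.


Lead time = queue + setup + processing + transit
= 8 + 9 + 16 + 8
= 41 hours


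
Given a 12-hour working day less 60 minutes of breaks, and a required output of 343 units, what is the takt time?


Available = 12×60 - 60 = 660 min
Takt time = 660 / 343
= 1.92 min/unit


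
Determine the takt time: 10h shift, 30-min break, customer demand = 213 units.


Available = 10×60 - 30 = 570 min
Takt time = 570 / 213
= 2.68 min/unit


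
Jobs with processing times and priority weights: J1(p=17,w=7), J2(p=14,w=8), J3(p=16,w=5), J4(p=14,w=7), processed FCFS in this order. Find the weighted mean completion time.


Completion times:
  J1: C=17, w×C=7×17=119
  J2: C=31, w×C=8×31=248
  J3: C=47, w×C=5×47=235
  J4: C=61, w×C=7×61=427
Sum w×C = 1029
Sum w = 27
Weighted avg = 1029/27
= 38.11


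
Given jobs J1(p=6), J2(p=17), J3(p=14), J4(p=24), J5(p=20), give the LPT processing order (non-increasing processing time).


LPT: sort by longest processing time first
  J4: p=24
  J5: p=20
  J2: p=17
  J3: p=14
  J1: p=6
Order: J4 → J5 → J2 → J3 → J1


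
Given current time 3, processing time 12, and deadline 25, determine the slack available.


Slack = due - current_time - processing
= 25 - 3 - 12
= 10
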